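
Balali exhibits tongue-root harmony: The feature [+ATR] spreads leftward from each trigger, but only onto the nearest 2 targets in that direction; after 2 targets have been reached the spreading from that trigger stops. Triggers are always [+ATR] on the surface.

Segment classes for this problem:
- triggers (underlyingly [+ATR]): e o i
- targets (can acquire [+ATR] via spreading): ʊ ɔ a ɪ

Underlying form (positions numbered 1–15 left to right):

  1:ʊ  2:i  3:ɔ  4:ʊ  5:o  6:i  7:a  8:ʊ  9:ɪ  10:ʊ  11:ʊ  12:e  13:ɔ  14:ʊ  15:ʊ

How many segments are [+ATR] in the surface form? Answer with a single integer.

9

From /i/ at 2 leftward: 1 /ʊ/ → [+ATR]; word edge.
From /o/ at 5 leftward: 4 /ʊ/ → [+ATR]; 3 /ɔ/ → [+ATR]; bound reached.
From /i/ at 6 leftward: 5 /o/ is itself a trigger — this domain ends here.
From /e/ at 12 leftward: 11 /ʊ/ → [+ATR]; 10 /ʊ/ → [+ATR]; bound reached.
Targets with no active source: positions 7 8 9 13 14 15 stay [-ATR].
[+ATR] positions on the surface: 1 2 3 4 5 6 10 11 12.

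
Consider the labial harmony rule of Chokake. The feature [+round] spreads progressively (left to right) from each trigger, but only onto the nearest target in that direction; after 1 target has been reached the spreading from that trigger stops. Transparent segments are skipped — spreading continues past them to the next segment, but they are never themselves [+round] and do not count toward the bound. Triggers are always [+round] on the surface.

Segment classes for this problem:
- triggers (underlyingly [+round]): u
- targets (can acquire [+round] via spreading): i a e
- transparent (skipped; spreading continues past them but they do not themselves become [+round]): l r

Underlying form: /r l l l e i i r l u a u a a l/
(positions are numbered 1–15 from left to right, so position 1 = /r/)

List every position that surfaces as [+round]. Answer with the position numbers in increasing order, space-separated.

From /u/ at 10 rightward: 11 /a/ → [+round]; bound reached.
From /u/ at 12 rightward: 13 /a/ → [+round]; bound reached.
Targets with no active source: positions 5 6 7 14 stay [-round].

10 11 12 13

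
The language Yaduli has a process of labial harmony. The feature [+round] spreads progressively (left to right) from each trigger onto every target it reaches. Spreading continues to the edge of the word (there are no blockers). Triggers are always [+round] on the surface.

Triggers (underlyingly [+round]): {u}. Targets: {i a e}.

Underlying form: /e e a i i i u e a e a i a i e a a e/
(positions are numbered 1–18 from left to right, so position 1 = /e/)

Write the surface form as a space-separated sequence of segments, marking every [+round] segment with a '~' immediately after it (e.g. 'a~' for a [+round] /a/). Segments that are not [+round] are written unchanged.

From /u/ at 7 rightward: 8 /e/ → [+round]; 9 /a/ → [+round]; 10 /e/ → [+round]; 11 /a/ → [+round]; 12 /i/ → [+round]; 13 /a/ → [+round]; 14 /i/ → [+round]; 15 /e/ → [+round]; 16 /a/ → [+round]; 17 /a/ → [+round]; 18 /e/ → [+round]; word edge.
Targets with no active source: positions 1 2 3 4 5 6 stay [-round].
[+round] positions on the surface: 7 8 9 10 11 12 13 14 15 16 17 18.

e e a i i i u~ e~ a~ e~ a~ i~ a~ i~ e~ a~ a~ e~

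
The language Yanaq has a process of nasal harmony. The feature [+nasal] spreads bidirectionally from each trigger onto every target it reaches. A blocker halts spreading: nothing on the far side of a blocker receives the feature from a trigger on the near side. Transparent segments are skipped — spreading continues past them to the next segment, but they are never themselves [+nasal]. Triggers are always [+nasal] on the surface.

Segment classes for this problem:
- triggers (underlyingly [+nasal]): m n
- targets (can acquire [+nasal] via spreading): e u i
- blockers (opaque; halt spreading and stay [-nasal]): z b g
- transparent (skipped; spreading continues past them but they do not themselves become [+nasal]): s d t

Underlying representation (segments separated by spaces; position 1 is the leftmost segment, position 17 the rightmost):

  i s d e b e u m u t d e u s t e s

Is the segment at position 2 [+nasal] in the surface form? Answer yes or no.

From /m/ at 8 rightward: 9 /u/ → [+nasal]; 10 /t/ transparent; 11 /d/ transparent; 12 /e/ → [+nasal]; 13 /u/ → [+nasal]; 14 /s/ transparent; 15 /t/ transparent; 16 /e/ → [+nasal]; 17 /s/ transparent; word edge.
From /m/ at 8 leftward: 7 /u/ → [+nasal]; 6 /e/ → [+nasal]; 5 /b/ blocks.
Targets with no active source: positions 1 4 stay [-nasal].
[+nasal] positions on the surface: 6 7 8 9 12 13 16.

no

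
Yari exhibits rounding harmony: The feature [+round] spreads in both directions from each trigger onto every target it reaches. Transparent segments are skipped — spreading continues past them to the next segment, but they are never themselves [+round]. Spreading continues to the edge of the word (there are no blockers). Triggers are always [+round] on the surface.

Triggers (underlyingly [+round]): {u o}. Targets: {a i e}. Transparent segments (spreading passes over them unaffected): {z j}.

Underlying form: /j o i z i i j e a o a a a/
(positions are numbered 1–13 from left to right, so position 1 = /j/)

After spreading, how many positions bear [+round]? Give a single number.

From /o/ at 2 rightward: 3 /i/ → [+round]; 4 /z/ transparent; 5 /i/ → [+round]; 6 /i/ → [+round]; 7 /j/ transparent; 8 /e/ → [+round]; 9 /a/ → [+round]; 10 /o/ is itself a trigger — this domain ends here.
From /o/ at 2 leftward: 1 /j/ transparent; word edge.
From /o/ at 10 rightward: 11 /a/ → [+round]; 12 /a/ → [+round]; 13 /a/ → [+round]; word edge.
From /o/ at 10 leftward: 9 /a/ → [+round]; 8 /e/ → [+round]; 7 /j/ transparent; 6 /i/ → [+round]; 5 /i/ → [+round]; 4 /z/ transparent; 3 /i/ → [+round]; 2 /o/ is itself a trigger — this domain ends here.
[+round] positions on the surface: 2 3 5 6 8 9 10 11 12 13.

10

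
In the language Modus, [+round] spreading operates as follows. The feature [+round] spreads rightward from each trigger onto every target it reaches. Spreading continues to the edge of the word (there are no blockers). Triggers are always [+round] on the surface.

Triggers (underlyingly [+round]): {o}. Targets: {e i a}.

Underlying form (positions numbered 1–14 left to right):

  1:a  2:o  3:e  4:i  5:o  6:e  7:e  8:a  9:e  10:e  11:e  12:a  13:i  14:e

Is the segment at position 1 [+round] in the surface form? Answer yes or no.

no

From /o/ at 2 rightward: 3 /e/ → [+round]; 4 /i/ → [+round]; 5 /o/ is itself a trigger — this domain ends here.
From /o/ at 5 rightward: 6 /e/ → [+round]; 7 /e/ → [+round]; 8 /a/ → [+round]; 9 /e/ → [+round]; 10 /e/ → [+round]; 11 /e/ → [+round]; 12 /a/ → [+round]; 13 /i/ → [+round]; 14 /e/ → [+round]; word edge.
Target with no active source: position 1 stays [-round].
[+round] positions on the surface: 2 3 4 5 6 7 8 9 10 11 12 13 14.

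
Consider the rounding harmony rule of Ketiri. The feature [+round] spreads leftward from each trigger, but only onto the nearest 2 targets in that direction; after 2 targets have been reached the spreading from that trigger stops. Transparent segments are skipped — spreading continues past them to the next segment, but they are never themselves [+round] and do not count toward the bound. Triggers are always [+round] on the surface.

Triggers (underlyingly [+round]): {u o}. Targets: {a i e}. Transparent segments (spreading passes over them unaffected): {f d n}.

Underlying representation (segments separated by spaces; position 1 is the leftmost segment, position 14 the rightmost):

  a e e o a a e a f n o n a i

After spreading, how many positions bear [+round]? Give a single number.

6

From /o/ at 4 leftward: 3 /e/ → [+round]; 2 /e/ → [+round]; bound reached.
From /o/ at 11 leftward: 10 /n/ transparent; 9 /f/ transparent; 8 /a/ → [+round]; 7 /e/ → [+round]; bound reached.
Targets with no active source: positions 1 5 6 13 14 stay [-round].
[+round] positions on the surface: 2 3 4 7 8 11.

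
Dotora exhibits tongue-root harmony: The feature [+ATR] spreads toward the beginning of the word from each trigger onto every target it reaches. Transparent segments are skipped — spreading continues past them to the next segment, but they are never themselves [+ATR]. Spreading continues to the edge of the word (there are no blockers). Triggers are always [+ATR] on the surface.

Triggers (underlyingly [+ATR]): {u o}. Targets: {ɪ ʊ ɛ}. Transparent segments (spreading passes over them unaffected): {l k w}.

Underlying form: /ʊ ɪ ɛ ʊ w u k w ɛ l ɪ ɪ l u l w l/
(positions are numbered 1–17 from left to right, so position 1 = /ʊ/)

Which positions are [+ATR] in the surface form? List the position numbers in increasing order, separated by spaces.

1 2 3 4 6 9 11 12 14

From /u/ at 6 leftward: 5 /w/ transparent; 4 /ʊ/ → [+ATR]; 3 /ɛ/ → [+ATR]; 2 /ɪ/ → [+ATR]; 1 /ʊ/ → [+ATR]; word edge.
From /u/ at 14 leftward: 13 /l/ transparent; 12 /ɪ/ → [+ATR]; 11 /ɪ/ → [+ATR]; 10 /l/ transparent; 9 /ɛ/ → [+ATR]; 8 /w/ transparent; 7 /k/ transparent; 6 /u/ is itself a trigger — this domain ends here.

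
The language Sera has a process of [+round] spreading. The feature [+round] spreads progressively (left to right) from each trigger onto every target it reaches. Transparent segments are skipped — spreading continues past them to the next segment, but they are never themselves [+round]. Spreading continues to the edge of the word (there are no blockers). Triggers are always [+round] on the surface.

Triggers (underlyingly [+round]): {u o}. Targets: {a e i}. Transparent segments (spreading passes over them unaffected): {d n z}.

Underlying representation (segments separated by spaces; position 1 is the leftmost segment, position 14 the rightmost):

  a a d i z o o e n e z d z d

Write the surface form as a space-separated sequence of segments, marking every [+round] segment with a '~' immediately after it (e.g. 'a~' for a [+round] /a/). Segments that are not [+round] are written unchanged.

From /o/ at 6 rightward: 7 /o/ is itself a trigger — this domain ends here.
From /o/ at 7 rightward: 8 /e/ → [+round]; 9 /n/ transparent; 10 /e/ → [+round]; 11 /z/ transparent; 12 /d/ transparent; 13 /z/ transparent; 14 /d/ transparent; word edge.
Targets with no active source: positions 1 2 4 stay [-round].
[+round] positions on the surface: 6 7 8 10.

a a d i z o~ o~ e~ n e~ z d z d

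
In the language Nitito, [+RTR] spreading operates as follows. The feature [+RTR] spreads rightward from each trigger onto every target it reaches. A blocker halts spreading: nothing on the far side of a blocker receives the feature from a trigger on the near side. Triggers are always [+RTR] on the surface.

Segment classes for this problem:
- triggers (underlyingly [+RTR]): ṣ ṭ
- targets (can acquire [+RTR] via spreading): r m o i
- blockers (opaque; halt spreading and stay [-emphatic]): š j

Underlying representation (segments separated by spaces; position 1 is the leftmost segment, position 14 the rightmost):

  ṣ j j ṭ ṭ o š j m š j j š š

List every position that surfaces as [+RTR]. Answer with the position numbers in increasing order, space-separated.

1 4 5 6

From /ṣ/ at 1 rightward: 2 /j/ blocks.
From /ṭ/ at 4 rightward: 5 /ṭ/ is itself a trigger — this domain ends here.
From /ṭ/ at 5 rightward: 6 /o/ → [+RTR]; 7 /š/ blocks.
Target with no active source: position 9 stays [-emphatic].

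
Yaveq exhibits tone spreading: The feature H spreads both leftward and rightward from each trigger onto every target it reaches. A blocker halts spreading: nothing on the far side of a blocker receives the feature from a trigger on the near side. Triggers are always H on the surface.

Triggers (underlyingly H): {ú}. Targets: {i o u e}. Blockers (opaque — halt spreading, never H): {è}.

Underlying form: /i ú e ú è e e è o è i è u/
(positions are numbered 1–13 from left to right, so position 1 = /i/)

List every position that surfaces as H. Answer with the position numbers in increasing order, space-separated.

1 2 3 4

From /ú/ at 2 rightward: 3 /e/ → H; 4 /ú/ is itself a trigger — this domain ends here.
From /ú/ at 2 leftward: 1 /i/ → H; word edge.
From /ú/ at 4 rightward: 5 /è/ blocks.
From /ú/ at 4 leftward: 3 /e/ → H; 2 /ú/ is itself a trigger — this domain ends here.
Targets with no active source: positions 6 7 9 11 13 stay [-high tone].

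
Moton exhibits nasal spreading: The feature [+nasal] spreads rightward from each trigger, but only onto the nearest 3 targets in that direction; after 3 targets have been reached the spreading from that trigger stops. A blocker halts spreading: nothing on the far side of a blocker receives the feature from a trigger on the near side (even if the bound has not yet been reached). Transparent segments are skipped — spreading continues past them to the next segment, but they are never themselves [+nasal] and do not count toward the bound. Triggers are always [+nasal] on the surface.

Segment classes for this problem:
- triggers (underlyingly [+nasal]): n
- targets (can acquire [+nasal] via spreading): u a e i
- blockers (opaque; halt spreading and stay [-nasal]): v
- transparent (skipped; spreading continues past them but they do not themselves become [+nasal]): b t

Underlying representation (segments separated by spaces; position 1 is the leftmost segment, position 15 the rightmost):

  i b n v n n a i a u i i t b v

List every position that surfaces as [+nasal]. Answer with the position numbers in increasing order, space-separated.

3 5 6 7 8 9

From /n/ at 3 rightward: 4 /v/ blocks.
From /n/ at 5 rightward: 6 /n/ is itself a trigger — this domain ends here.
From /n/ at 6 rightward: 7 /a/ → [+nasal]; 8 /i/ → [+nasal]; 9 /a/ → [+nasal]; bound reached.
Targets with no active source: positions 1 10 11 12 stay [-nasal].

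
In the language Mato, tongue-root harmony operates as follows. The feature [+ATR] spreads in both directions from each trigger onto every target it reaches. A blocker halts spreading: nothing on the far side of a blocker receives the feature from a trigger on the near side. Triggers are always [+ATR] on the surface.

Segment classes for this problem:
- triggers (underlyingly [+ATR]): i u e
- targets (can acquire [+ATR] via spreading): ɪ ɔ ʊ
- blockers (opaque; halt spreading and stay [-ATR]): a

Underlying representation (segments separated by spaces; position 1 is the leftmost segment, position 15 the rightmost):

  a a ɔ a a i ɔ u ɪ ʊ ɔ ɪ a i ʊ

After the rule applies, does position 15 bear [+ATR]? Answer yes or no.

yes

From /i/ at 6 rightward: 7 /ɔ/ → [+ATR]; 8 /u/ is itself a trigger — this domain ends here.
From /i/ at 6 leftward: 5 /a/ blocks.
From /u/ at 8 rightward: 9 /ɪ/ → [+ATR]; 10 /ʊ/ → [+ATR]; 11 /ɔ/ → [+ATR]; 12 /ɪ/ → [+ATR]; 13 /a/ blocks.
From /u/ at 8 leftward: 7 /ɔ/ → [+ATR]; 6 /i/ is itself a trigger — this domain ends here.
From /i/ at 14 rightward: 15 /ʊ/ → [+ATR]; word edge.
From /i/ at 14 leftward: 13 /a/ blocks.
Target with no active source: position 3 stays [-ATR].
[+ATR] positions on the surface: 6 7 8 9 10 11 12 14 15.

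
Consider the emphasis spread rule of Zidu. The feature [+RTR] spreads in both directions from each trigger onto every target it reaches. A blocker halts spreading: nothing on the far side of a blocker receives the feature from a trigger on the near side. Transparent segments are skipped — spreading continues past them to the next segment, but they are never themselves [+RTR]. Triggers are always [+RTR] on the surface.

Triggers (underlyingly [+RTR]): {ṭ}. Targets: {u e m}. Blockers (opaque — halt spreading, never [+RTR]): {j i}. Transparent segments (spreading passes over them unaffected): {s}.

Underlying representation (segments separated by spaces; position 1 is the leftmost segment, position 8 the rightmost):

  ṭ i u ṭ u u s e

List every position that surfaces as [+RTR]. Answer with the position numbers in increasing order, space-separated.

From /ṭ/ at 1 rightward: 2 /i/ blocks.
From /ṭ/ at 1 leftward: word edge.
From /ṭ/ at 4 rightward: 5 /u/ → [+RTR]; 6 /u/ → [+RTR]; 7 /s/ transparent; 8 /e/ → [+RTR]; word edge.
From /ṭ/ at 4 leftward: 3 /u/ → [+RTR]; 2 /i/ blocks.

1 3 4 5 6 8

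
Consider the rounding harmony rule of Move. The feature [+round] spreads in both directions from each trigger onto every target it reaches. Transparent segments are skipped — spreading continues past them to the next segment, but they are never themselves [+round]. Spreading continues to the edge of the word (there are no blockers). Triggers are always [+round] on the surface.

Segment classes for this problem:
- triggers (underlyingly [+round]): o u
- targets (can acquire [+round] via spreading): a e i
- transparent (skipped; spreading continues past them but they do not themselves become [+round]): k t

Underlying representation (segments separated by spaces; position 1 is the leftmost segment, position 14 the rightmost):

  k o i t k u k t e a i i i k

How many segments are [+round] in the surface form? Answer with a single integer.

8

From /o/ at 2 rightward: 3 /i/ → [+round]; 4 /t/ transparent; 5 /k/ transparent; 6 /u/ is itself a trigger — this domain ends here.
From /o/ at 2 leftward: 1 /k/ transparent; word edge.
From /u/ at 6 rightward: 7 /k/ transparent; 8 /t/ transparent; 9 /e/ → [+round]; 10 /a/ → [+round]; 11 /i/ → [+round]; 12 /i/ → [+round]; 13 /i/ → [+round]; 14 /k/ transparent; word edge.
From /u/ at 6 leftward: 5 /k/ transparent; 4 /t/ transparent; 3 /i/ → [+round]; 2 /o/ is itself a trigger — this domain ends here.
[+round] positions on the surface: 2 3 6 9 10 11 12 13.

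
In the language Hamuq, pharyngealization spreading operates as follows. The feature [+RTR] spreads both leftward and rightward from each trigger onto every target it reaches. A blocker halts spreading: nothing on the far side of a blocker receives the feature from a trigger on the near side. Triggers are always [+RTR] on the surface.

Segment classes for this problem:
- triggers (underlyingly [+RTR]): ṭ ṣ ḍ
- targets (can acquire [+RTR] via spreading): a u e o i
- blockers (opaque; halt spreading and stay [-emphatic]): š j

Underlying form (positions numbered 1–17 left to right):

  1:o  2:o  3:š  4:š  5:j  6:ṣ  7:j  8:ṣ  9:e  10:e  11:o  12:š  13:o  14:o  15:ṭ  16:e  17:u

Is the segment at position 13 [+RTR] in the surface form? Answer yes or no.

yes

From /ṣ/ at 6 rightward: 7 /j/ blocks.
From /ṣ/ at 6 leftward: 5 /j/ blocks.
From /ṣ/ at 8 rightward: 9 /e/ → [+RTR]; 10 /e/ → [+RTR]; 11 /o/ → [+RTR]; 12 /š/ blocks.
From /ṣ/ at 8 leftward: 7 /j/ blocks.
From /ṭ/ at 15 rightward: 16 /e/ → [+RTR]; 17 /u/ → [+RTR]; word edge.
From /ṭ/ at 15 leftward: 14 /o/ → [+RTR]; 13 /o/ → [+RTR]; 12 /š/ blocks.
Targets with no active source: positions 1 2 stay [-emphatic].
[+RTR] positions on the surface: 6 8 9 10 11 13 14 15 16 17.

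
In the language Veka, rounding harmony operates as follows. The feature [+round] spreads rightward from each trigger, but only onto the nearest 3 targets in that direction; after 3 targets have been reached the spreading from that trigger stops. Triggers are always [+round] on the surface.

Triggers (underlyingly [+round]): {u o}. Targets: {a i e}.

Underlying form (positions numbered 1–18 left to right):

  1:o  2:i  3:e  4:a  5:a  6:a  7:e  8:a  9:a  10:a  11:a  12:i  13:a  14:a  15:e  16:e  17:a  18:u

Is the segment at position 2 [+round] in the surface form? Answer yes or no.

From /o/ at 1 rightward: 2 /i/ → [+round]; 3 /e/ → [+round]; 4 /a/ → [+round]; bound reached.
From /u/ at 18 rightward: word edge.
Targets with no active source: positions 5 6 7 8 9 10 11 12 13 14 15 16 17 stay [-round].
[+round] positions on the surface: 1 2 3 4 18.

yes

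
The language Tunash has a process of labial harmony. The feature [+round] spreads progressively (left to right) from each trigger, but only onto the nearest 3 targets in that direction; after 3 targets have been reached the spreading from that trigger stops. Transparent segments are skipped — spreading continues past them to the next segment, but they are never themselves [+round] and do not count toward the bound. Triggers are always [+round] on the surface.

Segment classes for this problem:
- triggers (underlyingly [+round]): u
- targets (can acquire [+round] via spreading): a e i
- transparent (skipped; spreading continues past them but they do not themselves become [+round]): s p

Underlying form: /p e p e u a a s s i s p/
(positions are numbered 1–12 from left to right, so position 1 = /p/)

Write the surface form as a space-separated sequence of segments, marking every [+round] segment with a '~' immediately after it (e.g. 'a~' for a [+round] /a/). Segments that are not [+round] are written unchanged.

From /u/ at 5 rightward: 6 /a/ → [+round]; 7 /a/ → [+round]; 8 /s/ transparent; 9 /s/ transparent; 10 /i/ → [+round]; bound reached.
Targets with no active source: positions 2 4 stay [-round].
[+round] positions on the surface: 5 6 7 10.

p e p e u~ a~ a~ s s i~ s p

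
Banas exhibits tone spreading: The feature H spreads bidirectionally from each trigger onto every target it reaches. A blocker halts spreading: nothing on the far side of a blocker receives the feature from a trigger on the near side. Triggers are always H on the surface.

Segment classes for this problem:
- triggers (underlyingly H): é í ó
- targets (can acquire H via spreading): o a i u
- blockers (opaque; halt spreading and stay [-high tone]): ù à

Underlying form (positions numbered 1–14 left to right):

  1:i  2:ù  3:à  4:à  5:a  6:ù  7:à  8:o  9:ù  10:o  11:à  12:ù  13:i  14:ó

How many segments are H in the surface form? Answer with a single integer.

2

From /ó/ at 14 rightward: word edge.
From /ó/ at 14 leftward: 13 /i/ → H; 12 /ù/ blocks.
Targets with no active source: positions 1 5 8 10 stay [-high tone].
H positions on the surface: 13 14.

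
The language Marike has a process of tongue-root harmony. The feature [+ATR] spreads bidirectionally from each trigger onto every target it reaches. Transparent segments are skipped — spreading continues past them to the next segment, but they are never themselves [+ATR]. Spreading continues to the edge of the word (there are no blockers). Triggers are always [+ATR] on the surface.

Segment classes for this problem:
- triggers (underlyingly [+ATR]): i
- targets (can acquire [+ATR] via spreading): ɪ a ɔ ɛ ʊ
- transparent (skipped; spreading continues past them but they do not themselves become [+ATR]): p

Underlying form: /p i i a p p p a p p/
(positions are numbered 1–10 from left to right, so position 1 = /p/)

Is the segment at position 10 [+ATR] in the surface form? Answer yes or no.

From /i/ at 2 rightward: 3 /i/ is itself a trigger — this domain ends here.
From /i/ at 2 leftward: 1 /p/ transparent; word edge.
From /i/ at 3 rightward: 4 /a/ → [+ATR]; 5 /p/ transparent; 6 /p/ transparent; 7 /p/ transparent; 8 /a/ → [+ATR]; 9 /p/ transparent; 10 /p/ transparent; word edge.
From /i/ at 3 leftward: 2 /i/ is itself a trigger — this domain ends here.
[+ATR] positions on the surface: 2 3 4 8.

no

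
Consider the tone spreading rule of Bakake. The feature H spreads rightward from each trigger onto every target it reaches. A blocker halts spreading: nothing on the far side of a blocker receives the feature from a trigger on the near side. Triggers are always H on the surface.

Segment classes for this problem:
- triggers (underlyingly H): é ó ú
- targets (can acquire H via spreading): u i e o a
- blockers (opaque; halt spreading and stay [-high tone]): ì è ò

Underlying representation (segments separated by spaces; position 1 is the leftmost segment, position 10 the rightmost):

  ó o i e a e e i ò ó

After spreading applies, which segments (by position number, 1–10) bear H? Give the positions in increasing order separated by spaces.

1 2 3 4 5 6 7 8 10

From /ó/ at 1 rightward: 2 /o/ → H; 3 /i/ → H; 4 /e/ → H; 5 /a/ → H; 6 /e/ → H; 7 /e/ → H; 8 /i/ → H; 9 /ò/ blocks.
From /ó/ at 10 rightward: word edge.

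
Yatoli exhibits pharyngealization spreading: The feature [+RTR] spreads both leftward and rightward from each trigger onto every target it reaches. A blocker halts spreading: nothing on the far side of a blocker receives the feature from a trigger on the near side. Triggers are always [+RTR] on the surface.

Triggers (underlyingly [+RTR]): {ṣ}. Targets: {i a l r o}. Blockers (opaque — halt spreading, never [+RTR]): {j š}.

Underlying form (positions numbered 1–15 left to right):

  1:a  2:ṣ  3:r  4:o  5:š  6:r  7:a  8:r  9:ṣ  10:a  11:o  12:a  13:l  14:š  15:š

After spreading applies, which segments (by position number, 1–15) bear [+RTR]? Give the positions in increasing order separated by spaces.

1 2 3 4 6 7 8 9 10 11 12 13

From /ṣ/ at 2 rightward: 3 /r/ → [+RTR]; 4 /o/ → [+RTR]; 5 /š/ blocks.
From /ṣ/ at 2 leftward: 1 /a/ → [+RTR]; word edge.
From /ṣ/ at 9 rightward: 10 /a/ → [+RTR]; 11 /o/ → [+RTR]; 12 /a/ → [+RTR]; 13 /l/ → [+RTR]; 14 /š/ blocks.
From /ṣ/ at 9 leftward: 8 /r/ → [+RTR]; 7 /a/ → [+RTR]; 6 /r/ → [+RTR]; 5 /š/ blocks.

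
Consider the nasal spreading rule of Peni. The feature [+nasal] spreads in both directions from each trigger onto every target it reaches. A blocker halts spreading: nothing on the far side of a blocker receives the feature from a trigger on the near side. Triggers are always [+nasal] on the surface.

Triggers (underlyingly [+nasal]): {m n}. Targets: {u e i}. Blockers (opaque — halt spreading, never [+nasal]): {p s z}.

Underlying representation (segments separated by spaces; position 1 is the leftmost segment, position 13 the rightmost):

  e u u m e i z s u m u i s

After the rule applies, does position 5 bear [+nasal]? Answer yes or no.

From /m/ at 4 rightward: 5 /e/ → [+nasal]; 6 /i/ → [+nasal]; 7 /z/ blocks.
From /m/ at 4 leftward: 3 /u/ → [+nasal]; 2 /u/ → [+nasal]; 1 /e/ → [+nasal]; word edge.
From /m/ at 10 rightward: 11 /u/ → [+nasal]; 12 /i/ → [+nasal]; 13 /s/ blocks.
From /m/ at 10 leftward: 9 /u/ → [+nasal]; 8 /s/ blocks.
[+nasal] positions on the surface: 1 2 3 4 5 6 9 10 11 12.

yes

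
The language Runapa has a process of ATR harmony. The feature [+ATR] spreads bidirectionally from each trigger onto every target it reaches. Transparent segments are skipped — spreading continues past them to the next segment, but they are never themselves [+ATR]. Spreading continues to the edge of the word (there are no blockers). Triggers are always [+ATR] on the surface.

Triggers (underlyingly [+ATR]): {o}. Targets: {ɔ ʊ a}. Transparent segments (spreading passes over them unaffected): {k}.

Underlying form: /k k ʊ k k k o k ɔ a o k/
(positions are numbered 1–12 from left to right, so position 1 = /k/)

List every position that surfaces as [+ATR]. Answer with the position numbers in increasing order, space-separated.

3 7 9 10 11

From /o/ at 7 rightward: 8 /k/ transparent; 9 /ɔ/ → [+ATR]; 10 /a/ → [+ATR]; 11 /o/ is itself a trigger — this domain ends here.
From /o/ at 7 leftward: 6 /k/ transparent; 5 /k/ transparent; 4 /k/ transparent; 3 /ʊ/ → [+ATR]; 2 /k/ transparent; 1 /k/ transparent; word edge.
From /o/ at 11 rightward: 12 /k/ transparent; word edge.
From /o/ at 11 leftward: 10 /a/ → [+ATR]; 9 /ɔ/ → [+ATR]; 8 /k/ transparent; 7 /o/ is itself a trigger — this domain ends here.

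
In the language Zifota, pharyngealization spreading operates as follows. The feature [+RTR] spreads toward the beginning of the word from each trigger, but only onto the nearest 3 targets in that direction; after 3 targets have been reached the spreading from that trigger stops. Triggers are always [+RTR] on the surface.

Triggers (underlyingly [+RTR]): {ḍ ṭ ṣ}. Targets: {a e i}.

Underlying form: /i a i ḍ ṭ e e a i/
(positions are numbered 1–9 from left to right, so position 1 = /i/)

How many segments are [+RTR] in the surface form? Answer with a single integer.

From /ḍ/ at 4 leftward: 3 /i/ → [+RTR]; 2 /a/ → [+RTR]; 1 /i/ → [+RTR]; bound reached.
From /ṭ/ at 5 leftward: 4 /ḍ/ is itself a trigger — this domain ends here.
Targets with no active source: positions 6 7 8 9 stay [-emphatic].
[+RTR] positions on the surface: 1 2 3 4 5.

5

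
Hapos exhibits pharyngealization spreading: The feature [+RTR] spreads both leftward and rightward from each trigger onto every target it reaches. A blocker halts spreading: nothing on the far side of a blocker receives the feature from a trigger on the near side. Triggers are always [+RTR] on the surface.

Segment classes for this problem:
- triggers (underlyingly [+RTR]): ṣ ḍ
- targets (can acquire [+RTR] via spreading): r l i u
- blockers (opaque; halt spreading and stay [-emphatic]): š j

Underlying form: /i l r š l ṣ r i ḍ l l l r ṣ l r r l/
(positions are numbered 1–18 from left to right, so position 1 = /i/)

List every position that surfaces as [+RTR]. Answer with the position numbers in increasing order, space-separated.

From /ṣ/ at 6 rightward: 7 /r/ → [+RTR]; 8 /i/ → [+RTR]; 9 /ḍ/ is itself a trigger — this domain ends here.
From /ṣ/ at 6 leftward: 5 /l/ → [+RTR]; 4 /š/ blocks.
From /ḍ/ at 9 rightward: 10 /l/ → [+RTR]; 11 /l/ → [+RTR]; 12 /l/ → [+RTR]; 13 /r/ → [+RTR]; 14 /ṣ/ is itself a trigger — this domain ends here.
From /ḍ/ at 9 leftward: 8 /i/ → [+RTR]; 7 /r/ → [+RTR]; 6 /ṣ/ is itself a trigger — this domain ends here.
From /ṣ/ at 14 rightward: 15 /l/ → [+RTR]; 16 /r/ → [+RTR]; 17 /r/ → [+RTR]; 18 /l/ → [+RTR]; word edge.
From /ṣ/ at 14 leftward: 13 /r/ → [+RTR]; 12 /l/ → [+RTR]; 11 /l/ → [+RTR]; 10 /l/ → [+RTR]; 9 /ḍ/ is itself a trigger — this domain ends here.
Targets with no active source: positions 1 2 3 stay [-emphatic].

5 6 7 8 9 10 11 12 13 14 15 16 17 18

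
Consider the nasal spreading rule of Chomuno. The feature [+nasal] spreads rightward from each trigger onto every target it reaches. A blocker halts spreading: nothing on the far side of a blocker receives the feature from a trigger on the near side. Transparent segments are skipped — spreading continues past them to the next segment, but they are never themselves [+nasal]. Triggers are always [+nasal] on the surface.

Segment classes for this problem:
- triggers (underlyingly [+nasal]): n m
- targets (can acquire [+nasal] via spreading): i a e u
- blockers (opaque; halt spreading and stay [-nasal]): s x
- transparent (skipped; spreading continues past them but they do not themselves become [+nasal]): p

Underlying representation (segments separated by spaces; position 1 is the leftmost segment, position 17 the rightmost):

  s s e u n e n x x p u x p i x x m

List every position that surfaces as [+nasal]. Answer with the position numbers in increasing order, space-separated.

From /n/ at 5 rightward: 6 /e/ → [+nasal]; 7 /n/ is itself a trigger — this domain ends here.
From /n/ at 7 rightward: 8 /x/ blocks.
From /m/ at 17 rightward: word edge.
Targets with no active source: positions 3 4 11 14 stay [-nasal].

5 6 7 17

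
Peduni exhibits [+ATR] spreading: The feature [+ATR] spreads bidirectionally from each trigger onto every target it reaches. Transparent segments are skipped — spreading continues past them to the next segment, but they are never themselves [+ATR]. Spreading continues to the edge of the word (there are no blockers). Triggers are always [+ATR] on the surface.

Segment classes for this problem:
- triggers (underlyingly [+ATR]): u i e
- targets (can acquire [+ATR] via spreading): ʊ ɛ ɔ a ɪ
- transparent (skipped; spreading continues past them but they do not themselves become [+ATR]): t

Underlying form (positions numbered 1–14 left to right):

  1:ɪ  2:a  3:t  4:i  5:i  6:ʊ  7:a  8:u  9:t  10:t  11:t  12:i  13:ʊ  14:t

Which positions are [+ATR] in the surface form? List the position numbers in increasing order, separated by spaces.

From /i/ at 4 rightward: 5 /i/ is itself a trigger — this domain ends here.
From /i/ at 4 leftward: 3 /t/ transparent; 2 /a/ → [+ATR]; 1 /ɪ/ → [+ATR]; word edge.
From /i/ at 5 rightward: 6 /ʊ/ → [+ATR]; 7 /a/ → [+ATR]; 8 /u/ is itself a trigger — this domain ends here.
From /i/ at 5 leftward: 4 /i/ is itself a trigger — this domain ends here.
From /u/ at 8 rightward: 9 /t/ transparent; 10 /t/ transparent; 11 /t/ transparent; 12 /i/ is itself a trigger — this domain ends here.
From /u/ at 8 leftward: 7 /a/ → [+ATR]; 6 /ʊ/ → [+ATR]; 5 /i/ is itself a trigger — this domain ends here.
From /i/ at 12 rightward: 13 /ʊ/ → [+ATR]; 14 /t/ transparent; word edge.
From /i/ at 12 leftward: 11 /t/ transparent; 10 /t/ transparent; 9 /t/ transparent; 8 /u/ is itself a trigger — this domain ends here.

1 2 4 5 6 7 8 12 13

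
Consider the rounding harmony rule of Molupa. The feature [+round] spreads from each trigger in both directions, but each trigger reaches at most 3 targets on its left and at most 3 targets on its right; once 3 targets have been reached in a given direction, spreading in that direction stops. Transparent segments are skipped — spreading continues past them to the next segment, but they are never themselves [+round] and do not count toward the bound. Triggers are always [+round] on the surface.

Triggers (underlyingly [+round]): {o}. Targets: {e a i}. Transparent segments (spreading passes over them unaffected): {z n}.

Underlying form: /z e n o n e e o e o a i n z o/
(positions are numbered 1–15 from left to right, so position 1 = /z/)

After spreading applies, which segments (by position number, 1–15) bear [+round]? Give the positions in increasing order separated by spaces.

2 4 6 7 8 9 10 11 12 15

From /o/ at 4 rightward: 5 /n/ transparent; 6 /e/ → [+round]; 7 /e/ → [+round]; 8 /o/ is itself a trigger — this domain ends here.
From /o/ at 4 leftward: 3 /n/ transparent; 2 /e/ → [+round]; 1 /z/ transparent; word edge.
From /o/ at 8 rightward: 9 /e/ → [+round]; 10 /o/ is itself a trigger — this domain ends here.
From /o/ at 8 leftward: 7 /e/ → [+round]; 6 /e/ → [+round]; 5 /n/ transparent; 4 /o/ is itself a trigger — this domain ends here.
From /o/ at 10 rightward: 11 /a/ → [+round]; 12 /i/ → [+round]; 13 /n/ transparent; 14 /z/ transparent; 15 /o/ is itself a trigger — this domain ends here.
From /o/ at 10 leftward: 9 /e/ → [+round]; 8 /o/ is itself a trigger — this domain ends here.
From /o/ at 15 rightward: word edge.
From /o/ at 15 leftward: 14 /z/ transparent; 13 /n/ transparent; 12 /i/ → [+round]; 11 /a/ → [+round]; 10 /o/ is itself a trigger — this domain ends here.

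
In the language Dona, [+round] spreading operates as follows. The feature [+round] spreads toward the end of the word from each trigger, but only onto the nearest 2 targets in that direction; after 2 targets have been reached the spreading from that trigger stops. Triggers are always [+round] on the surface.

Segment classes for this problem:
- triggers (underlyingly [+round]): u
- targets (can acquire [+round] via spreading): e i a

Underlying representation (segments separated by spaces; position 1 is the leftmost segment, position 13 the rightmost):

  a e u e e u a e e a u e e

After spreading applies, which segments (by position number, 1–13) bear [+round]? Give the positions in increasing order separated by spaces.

From /u/ at 3 rightward: 4 /e/ → [+round]; 5 /e/ → [+round]; bound reached.
From /u/ at 6 rightward: 7 /a/ → [+round]; 8 /e/ → [+round]; bound reached.
From /u/ at 11 rightward: 12 /e/ → [+round]; 13 /e/ → [+round]; bound reached.
Targets with no active source: positions 1 2 9 10 stay [-round].

3 4 5 6 7 8 11 12 13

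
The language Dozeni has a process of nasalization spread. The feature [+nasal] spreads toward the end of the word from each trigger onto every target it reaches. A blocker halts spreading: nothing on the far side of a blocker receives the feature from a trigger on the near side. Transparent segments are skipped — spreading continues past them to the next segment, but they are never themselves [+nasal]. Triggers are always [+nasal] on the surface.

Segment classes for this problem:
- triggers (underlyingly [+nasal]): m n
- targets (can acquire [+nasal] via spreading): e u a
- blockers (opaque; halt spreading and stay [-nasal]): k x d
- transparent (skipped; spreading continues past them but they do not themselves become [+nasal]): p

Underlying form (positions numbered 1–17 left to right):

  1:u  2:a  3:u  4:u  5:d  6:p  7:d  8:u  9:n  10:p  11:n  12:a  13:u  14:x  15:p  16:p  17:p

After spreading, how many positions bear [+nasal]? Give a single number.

From /n/ at 9 rightward: 10 /p/ transparent; 11 /n/ is itself a trigger — this domain ends here.
From /n/ at 11 rightward: 12 /a/ → [+nasal]; 13 /u/ → [+nasal]; 14 /x/ blocks.
Targets with no active source: positions 1 2 3 4 8 stay [-nasal].
[+nasal] positions on the surface: 9 11 12 13.

4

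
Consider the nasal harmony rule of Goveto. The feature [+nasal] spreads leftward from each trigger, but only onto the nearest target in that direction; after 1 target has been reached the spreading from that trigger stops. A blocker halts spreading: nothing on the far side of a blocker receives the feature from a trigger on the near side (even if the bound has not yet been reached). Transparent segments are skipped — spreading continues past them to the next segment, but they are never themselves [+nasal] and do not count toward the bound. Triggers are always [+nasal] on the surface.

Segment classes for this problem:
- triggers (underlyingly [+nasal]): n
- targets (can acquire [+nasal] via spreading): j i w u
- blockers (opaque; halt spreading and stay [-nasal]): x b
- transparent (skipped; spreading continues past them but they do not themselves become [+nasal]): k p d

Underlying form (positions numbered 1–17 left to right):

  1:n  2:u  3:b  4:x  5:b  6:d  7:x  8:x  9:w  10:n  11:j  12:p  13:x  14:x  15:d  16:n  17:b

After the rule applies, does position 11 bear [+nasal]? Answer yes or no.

From /n/ at 1 leftward: word edge.
From /n/ at 10 leftward: 9 /w/ → [+nasal]; bound reached.
From /n/ at 16 leftward: 15 /d/ transparent; 14 /x/ blocks.
Targets with no active source: positions 2 11 stay [-nasal].
[+nasal] positions on the surface: 1 9 10 16.

no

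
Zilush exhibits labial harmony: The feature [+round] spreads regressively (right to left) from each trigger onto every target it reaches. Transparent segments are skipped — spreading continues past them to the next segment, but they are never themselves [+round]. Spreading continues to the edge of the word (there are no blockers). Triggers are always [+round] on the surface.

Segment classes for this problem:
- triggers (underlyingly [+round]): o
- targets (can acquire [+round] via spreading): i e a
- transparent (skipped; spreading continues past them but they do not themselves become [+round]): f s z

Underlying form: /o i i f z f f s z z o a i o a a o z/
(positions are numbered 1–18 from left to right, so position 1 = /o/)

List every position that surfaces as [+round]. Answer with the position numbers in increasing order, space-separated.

1 2 3 11 12 13 14 15 16 17

From /o/ at 1 leftward: word edge.
From /o/ at 11 leftward: 10 /z/ transparent; 9 /z/ transparent; 8 /s/ transparent; 7 /f/ transparent; 6 /f/ transparent; 5 /z/ transparent; 4 /f/ transparent; 3 /i/ → [+round]; 2 /i/ → [+round]; 1 /o/ is itself a trigger — this domain ends here.
From /o/ at 14 leftward: 13 /i/ → [+round]; 12 /a/ → [+round]; 11 /o/ is itself a trigger — this domain ends here.
From /o/ at 17 leftward: 16 /a/ → [+round]; 15 /a/ → [+round]; 14 /o/ is itself a trigger — this domain ends here.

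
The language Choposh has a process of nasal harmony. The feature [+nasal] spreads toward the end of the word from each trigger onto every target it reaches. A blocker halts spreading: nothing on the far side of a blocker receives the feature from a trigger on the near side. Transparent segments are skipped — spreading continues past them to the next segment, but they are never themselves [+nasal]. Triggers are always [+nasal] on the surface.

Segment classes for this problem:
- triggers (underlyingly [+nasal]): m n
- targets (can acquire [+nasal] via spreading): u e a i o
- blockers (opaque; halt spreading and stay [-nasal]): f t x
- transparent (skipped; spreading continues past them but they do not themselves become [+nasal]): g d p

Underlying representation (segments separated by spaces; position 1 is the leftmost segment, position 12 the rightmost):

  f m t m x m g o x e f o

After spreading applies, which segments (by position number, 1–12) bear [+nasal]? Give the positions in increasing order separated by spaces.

From /m/ at 2 rightward: 3 /t/ blocks.
From /m/ at 4 rightward: 5 /x/ blocks.
From /m/ at 6 rightward: 7 /g/ transparent; 8 /o/ → [+nasal]; 9 /x/ blocks.
Targets with no active source: positions 10 12 stay [-nasal].

2 4 6 8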